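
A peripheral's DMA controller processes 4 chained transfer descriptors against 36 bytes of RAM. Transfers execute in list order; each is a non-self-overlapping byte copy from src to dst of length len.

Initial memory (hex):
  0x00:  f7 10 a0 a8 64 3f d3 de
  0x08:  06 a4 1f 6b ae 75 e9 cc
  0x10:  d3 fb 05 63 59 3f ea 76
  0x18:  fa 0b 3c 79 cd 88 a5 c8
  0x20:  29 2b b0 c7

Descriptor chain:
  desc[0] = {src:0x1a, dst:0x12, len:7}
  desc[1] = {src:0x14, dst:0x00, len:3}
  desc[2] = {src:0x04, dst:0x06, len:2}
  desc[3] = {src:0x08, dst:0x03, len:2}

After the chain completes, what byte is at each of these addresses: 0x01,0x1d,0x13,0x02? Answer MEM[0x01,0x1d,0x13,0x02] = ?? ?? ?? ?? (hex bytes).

MEM[0x01,0x1d,0x13,0x02] = 88 88 79 a5

#0 dst[0x12+7] := {0x3c,0x79,0xcd,0x88,0xa5,0xc8,0x29}
#1 dst[0x00+3] := {0xcd,0x88,0xa5}
#2 dst[0x06+2] := {0x64,0x3f}
#3 dst[0x03+2] := {0x06,0xa4}
query mem[0x01]=0x88, mem[0x1d]=0x88, mem[0x13]=0x79, mem[0x02]=0xa5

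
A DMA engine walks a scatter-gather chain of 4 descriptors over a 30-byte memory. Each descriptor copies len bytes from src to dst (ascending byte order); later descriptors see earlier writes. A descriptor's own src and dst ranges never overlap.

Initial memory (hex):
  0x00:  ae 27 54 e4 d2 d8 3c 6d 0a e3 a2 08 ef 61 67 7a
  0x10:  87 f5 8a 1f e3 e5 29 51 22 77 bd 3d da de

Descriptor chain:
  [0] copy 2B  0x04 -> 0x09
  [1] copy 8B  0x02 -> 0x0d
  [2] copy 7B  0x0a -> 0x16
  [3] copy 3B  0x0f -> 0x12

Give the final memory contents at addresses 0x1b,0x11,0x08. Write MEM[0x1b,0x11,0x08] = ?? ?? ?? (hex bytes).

  after D0: wrote 2B at 0x09 = d2d8
  after D1: wrote 8B at 0x0d = 54e4d2d83c6d0ad2
  after D2: wrote 7B at 0x16 = d808ef54e4d2d8
  after D3: wrote 3B at 0x12 = d2d83c
query mem[0x1b]=0xd2, mem[0x11]=0x3c, mem[0x08]=0x0a

MEM[0x1b,0x11,0x08] = d2 3c 0a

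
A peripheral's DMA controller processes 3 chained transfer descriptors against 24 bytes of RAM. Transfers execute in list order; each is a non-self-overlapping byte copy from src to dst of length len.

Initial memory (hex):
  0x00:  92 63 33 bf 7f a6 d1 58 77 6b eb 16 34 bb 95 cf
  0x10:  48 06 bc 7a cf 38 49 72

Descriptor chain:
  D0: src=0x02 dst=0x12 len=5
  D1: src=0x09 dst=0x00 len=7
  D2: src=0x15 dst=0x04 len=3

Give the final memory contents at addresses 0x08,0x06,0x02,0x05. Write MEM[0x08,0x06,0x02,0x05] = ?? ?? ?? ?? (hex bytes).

MEM[0x08,0x06,0x02,0x05] = 77 72 16 d1

#0 dst[0x12+5] := {0x33,0xbf,0x7f,0xa6,0xd1}
#1 dst[0x00+7] := {0x6b,0xeb,0x16,0x34,0xbb,0x95,0xcf}
#2 dst[0x04+3] := {0xa6,0xd1,0x72}
query mem[0x08]=0x77, mem[0x06]=0x72, mem[0x02]=0x16, mem[0x05]=0xd1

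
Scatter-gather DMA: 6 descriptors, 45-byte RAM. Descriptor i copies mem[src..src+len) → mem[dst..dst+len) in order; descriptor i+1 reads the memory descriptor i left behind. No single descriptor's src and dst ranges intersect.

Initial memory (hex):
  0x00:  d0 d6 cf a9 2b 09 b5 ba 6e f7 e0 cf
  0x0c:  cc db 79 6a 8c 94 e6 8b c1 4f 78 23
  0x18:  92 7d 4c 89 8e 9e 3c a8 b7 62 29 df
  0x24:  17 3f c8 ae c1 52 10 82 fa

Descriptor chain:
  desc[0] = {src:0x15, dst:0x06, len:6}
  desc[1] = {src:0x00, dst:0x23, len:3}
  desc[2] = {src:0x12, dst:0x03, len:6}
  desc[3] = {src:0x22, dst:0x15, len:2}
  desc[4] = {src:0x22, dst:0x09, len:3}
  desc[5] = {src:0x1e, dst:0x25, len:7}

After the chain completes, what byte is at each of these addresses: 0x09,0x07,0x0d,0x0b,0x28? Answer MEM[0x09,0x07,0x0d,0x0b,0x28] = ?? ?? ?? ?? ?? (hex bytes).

D0: mem[0x06..0x0b] <- [4f 78 23 92 7d 4c]
D1: mem[0x23..0x25] <- [d0 d6 cf]
D2: mem[0x03..0x08] <- [e6 8b c1 4f 78 23]
D3: mem[0x15..0x16] <- [29 d0]
D4: mem[0x09..0x0b] <- [29 d0 d6]
D5: mem[0x25..0x2b] <- [3c a8 b7 62 29 d0 d6]
query mem[0x09]=0x29, mem[0x07]=0x78, mem[0x0d]=0xdb, mem[0x0b]=0xd6, mem[0x28]=0x62

MEM[0x09,0x07,0x0d,0x0b,0x28] = 29 78 db d6 62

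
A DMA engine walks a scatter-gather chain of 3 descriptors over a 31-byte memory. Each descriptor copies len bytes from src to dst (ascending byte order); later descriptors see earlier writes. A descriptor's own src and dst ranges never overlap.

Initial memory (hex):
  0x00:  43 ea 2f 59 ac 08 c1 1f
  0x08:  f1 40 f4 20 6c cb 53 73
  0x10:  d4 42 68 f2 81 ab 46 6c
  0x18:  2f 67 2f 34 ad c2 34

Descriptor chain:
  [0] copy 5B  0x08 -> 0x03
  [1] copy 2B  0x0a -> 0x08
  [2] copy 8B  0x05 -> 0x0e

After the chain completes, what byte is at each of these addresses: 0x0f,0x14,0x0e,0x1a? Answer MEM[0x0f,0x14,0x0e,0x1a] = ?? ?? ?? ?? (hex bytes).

#0 dst[0x03+5] := {0xf1,0x40,0xf4,0x20,0x6c}
#1 dst[0x08+2] := {0xf4,0x20}
#2 dst[0x0e+8] := {0xf4,0x20,0x6c,0xf4,0x20,0xf4,0x20,0x6c}
query mem[0x0f]=0x20, mem[0x14]=0x20, mem[0x0e]=0xf4, mem[0x1a]=0x2f

MEM[0x0f,0x14,0x0e,0x1a] = 20 20 f4 2f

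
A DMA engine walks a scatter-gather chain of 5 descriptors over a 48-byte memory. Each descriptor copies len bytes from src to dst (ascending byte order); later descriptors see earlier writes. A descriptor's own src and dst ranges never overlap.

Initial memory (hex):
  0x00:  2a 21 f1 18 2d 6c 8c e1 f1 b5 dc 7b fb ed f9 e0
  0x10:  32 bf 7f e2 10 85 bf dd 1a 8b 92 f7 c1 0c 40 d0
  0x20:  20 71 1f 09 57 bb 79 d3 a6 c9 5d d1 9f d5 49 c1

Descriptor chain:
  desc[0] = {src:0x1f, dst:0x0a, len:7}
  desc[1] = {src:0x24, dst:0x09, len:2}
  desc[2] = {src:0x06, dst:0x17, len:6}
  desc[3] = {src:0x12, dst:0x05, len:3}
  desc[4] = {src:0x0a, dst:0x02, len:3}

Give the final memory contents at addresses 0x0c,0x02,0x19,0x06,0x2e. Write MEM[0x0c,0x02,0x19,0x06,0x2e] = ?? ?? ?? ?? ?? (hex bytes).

  after D0: wrote 7B at 0x0a = d020711f0957bb
  after D1: wrote 2B at 0x09 = 57bb
  after D2: wrote 6B at 0x17 = 8ce1f157bb20
  after D3: wrote 3B at 0x05 = 7fe210
  after D4: wrote 3B at 0x02 = bb2071
query mem[0x0c]=0x71, mem[0x02]=0xbb, mem[0x19]=0xf1, mem[0x06]=0xe2, mem[0x2e]=0x49

MEM[0x0c,0x02,0x19,0x06,0x2e] = 71 bb f1 e2 49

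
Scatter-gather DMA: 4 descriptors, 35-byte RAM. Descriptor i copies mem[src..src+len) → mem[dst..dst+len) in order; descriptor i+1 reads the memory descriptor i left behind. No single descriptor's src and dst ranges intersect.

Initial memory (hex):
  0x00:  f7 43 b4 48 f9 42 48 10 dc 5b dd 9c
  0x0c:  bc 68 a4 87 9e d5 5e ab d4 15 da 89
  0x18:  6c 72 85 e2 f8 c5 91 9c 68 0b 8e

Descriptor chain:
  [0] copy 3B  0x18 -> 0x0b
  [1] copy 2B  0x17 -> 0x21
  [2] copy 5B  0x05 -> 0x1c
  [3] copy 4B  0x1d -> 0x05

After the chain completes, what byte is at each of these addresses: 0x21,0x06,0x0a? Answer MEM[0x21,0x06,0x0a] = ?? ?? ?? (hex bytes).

MEM[0x21,0x06,0x0a] = 89 10 dd

  after D0: wrote 3B at 0x0b = 6c7285
  after D1: wrote 2B at 0x21 = 896c
  after D2: wrote 5B at 0x1c = 424810dc5b
  after D3: wrote 4B at 0x05 = 4810dc5b
query mem[0x21]=0x89, mem[0x06]=0x10, mem[0x0a]=0xdd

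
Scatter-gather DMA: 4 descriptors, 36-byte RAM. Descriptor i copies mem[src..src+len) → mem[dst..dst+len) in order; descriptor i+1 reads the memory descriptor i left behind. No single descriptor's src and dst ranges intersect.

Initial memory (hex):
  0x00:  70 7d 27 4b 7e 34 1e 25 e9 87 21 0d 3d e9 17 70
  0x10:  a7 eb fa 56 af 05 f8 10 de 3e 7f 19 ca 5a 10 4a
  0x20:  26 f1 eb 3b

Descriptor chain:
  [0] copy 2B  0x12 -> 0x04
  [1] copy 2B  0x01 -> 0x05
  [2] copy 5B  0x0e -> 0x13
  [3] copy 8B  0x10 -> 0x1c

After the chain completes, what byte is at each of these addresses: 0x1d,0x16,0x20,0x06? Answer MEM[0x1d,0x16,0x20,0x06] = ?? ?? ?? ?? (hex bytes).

MEM[0x1d,0x16,0x20,0x06] = eb eb 70 27

[0] 0x12->0x04 len=2 : fa 56
[1] 0x01->0x05 len=2 : 7d 27
[2] 0x0e->0x13 len=5 : 17 70 a7 eb fa
[3] 0x10->0x1c len=8 : a7 eb fa 17 70 a7 eb fa
query mem[0x1d]=0xeb, mem[0x16]=0xeb, mem[0x20]=0x70, mem[0x06]=0x27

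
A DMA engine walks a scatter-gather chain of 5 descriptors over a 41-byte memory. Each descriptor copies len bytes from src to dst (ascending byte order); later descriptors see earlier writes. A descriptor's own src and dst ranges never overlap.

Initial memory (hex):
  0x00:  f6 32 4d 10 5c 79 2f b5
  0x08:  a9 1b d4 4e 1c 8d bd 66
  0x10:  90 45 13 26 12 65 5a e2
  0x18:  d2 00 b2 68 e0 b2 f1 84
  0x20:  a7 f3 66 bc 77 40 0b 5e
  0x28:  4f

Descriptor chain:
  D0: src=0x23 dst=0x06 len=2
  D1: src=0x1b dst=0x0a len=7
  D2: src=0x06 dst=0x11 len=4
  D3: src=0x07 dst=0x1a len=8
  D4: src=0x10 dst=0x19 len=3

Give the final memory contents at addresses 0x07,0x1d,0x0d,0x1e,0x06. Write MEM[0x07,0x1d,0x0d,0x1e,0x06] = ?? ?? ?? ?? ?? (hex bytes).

MEM[0x07,0x1d,0x0d,0x1e,0x06] = 77 68 f1 e0 bc

[0] 0x23->0x06 len=2 : bc 77
[1] 0x1b->0x0a len=7 : 68 e0 b2 f1 84 a7 f3
[2] 0x06->0x11 len=4 : bc 77 a9 1b
[3] 0x07->0x1a len=8 : 77 a9 1b 68 e0 b2 f1 84
[4] 0x10->0x19 len=3 : f3 bc 77
query mem[0x07]=0x77, mem[0x1d]=0x68, mem[0x0d]=0xf1, mem[0x1e]=0xe0, mem[0x06]=0xbc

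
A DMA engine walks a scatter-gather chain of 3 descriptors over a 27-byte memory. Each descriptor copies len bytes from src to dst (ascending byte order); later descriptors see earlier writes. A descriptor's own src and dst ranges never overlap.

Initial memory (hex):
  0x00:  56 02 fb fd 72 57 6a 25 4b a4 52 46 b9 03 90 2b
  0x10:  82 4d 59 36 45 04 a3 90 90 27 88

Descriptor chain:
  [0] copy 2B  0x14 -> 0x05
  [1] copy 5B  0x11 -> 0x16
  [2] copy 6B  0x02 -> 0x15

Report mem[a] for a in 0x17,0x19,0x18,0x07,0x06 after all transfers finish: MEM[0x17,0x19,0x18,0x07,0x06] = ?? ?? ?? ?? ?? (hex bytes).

  after D0: wrote 2B at 0x05 = 4504
  after D1: wrote 5B at 0x16 = 4d59364504
  after D2: wrote 6B at 0x15 = fbfd72450425
query mem[0x17]=0x72, mem[0x19]=0x04, mem[0x18]=0x45, mem[0x07]=0x25, mem[0x06]=0x04

MEM[0x17,0x19,0x18,0x07,0x06] = 72 04 45 25 04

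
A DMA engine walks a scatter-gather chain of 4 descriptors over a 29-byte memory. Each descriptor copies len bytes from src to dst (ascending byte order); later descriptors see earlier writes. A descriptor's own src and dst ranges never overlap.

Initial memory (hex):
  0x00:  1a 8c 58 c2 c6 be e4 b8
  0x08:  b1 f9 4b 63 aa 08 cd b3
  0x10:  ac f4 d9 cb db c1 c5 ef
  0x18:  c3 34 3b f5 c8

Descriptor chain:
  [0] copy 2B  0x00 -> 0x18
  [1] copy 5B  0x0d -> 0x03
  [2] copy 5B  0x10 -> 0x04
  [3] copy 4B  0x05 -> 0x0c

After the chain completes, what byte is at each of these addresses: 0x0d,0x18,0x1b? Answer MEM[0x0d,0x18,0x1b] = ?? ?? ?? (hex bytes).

MEM[0x0d,0x18,0x1b] = d9 1a f5

[0] 0x00->0x18 len=2 : 1a 8c
[1] 0x0d->0x03 len=5 : 08 cd b3 ac f4
[2] 0x10->0x04 len=5 : ac f4 d9 cb db
[3] 0x05->0x0c len=4 : f4 d9 cb db
query mem[0x0d]=0xd9, mem[0x18]=0x1a, mem[0x1b]=0xf5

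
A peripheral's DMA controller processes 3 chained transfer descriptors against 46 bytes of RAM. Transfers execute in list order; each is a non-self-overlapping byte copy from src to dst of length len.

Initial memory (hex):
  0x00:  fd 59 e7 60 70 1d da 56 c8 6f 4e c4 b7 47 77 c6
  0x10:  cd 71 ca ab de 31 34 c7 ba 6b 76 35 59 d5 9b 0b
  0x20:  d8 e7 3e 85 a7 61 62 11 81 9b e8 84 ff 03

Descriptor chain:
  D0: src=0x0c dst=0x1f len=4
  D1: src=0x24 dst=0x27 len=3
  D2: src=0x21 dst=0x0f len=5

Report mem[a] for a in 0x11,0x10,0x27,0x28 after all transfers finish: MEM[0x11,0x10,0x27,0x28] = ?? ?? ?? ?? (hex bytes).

MEM[0x11,0x10,0x27,0x28] = 85 c6 a7 61

  after D0: wrote 4B at 0x1f = b74777c6
  after D1: wrote 3B at 0x27 = a76162
  after D2: wrote 5B at 0x0f = 77c685a761
query mem[0x11]=0x85, mem[0x10]=0xc6, mem[0x27]=0xa7, mem[0x28]=0x61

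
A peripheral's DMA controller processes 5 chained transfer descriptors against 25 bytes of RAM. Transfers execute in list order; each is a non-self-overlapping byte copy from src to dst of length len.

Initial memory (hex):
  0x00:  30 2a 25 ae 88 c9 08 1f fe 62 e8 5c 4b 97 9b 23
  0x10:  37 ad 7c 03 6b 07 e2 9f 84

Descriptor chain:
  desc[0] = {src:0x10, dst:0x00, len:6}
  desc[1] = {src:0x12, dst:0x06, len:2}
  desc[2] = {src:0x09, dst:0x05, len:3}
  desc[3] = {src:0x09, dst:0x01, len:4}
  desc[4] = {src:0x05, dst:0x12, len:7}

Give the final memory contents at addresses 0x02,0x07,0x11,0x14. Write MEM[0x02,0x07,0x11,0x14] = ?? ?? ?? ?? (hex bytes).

#0 dst[0x00+6] := {0x37,0xad,0x7c,0x03,0x6b,0x07}
#1 dst[0x06+2] := {0x7c,0x03}
#2 dst[0x05+3] := {0x62,0xe8,0x5c}
#3 dst[0x01+4] := {0x62,0xe8,0x5c,0x4b}
#4 dst[0x12+7] := {0x62,0xe8,0x5c,0xfe,0x62,0xe8,0x5c}
query mem[0x02]=0xe8, mem[0x07]=0x5c, mem[0x11]=0xad, mem[0x14]=0x5c

MEM[0x02,0x07,0x11,0x14] = e8 5c ad 5c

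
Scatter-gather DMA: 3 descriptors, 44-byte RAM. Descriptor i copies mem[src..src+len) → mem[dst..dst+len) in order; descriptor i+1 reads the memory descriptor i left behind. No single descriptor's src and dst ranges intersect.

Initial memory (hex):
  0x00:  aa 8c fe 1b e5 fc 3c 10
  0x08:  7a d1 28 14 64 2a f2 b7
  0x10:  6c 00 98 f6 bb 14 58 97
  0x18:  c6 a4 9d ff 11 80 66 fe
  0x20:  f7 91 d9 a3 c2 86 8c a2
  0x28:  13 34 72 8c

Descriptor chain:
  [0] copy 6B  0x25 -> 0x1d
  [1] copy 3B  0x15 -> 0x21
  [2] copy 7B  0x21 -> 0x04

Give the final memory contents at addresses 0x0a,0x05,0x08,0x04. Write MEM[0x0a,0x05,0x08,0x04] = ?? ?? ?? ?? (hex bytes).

#0 dst[0x1d+6] := {0x86,0x8c,0xa2,0x13,0x34,0x72}
#1 dst[0x21+3] := {0x14,0x58,0x97}
#2 dst[0x04+7] := {0x14,0x58,0x97,0xc2,0x86,0x8c,0xa2}
query mem[0x0a]=0xa2, mem[0x05]=0x58, mem[0x08]=0x86, mem[0x04]=0x14

MEM[0x0a,0x05,0x08,0x04] = a2 58 86 14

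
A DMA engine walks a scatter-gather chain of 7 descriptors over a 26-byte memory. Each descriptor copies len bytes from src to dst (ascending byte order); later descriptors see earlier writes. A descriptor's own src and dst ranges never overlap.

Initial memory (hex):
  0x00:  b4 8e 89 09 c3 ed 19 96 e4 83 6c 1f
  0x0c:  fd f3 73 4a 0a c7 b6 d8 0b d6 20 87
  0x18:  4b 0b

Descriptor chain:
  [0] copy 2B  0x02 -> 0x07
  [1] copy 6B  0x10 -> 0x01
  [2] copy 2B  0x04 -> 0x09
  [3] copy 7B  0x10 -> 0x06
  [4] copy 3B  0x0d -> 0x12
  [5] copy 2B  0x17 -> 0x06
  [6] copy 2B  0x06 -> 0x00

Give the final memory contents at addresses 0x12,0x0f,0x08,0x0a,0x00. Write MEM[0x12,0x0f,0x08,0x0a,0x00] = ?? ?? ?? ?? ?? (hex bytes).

[0] 0x02->0x07 len=2 : 89 09
[1] 0x10->0x01 len=6 : 0a c7 b6 d8 0b d6
[2] 0x04->0x09 len=2 : d8 0b
[3] 0x10->0x06 len=7 : 0a c7 b6 d8 0b d6 20
[4] 0x0d->0x12 len=3 : f3 73 4a
[5] 0x17->0x06 len=2 : 87 4b
[6] 0x06->0x00 len=2 : 87 4b
query mem[0x12]=0xf3, mem[0x0f]=0x4a, mem[0x08]=0xb6, mem[0x0a]=0x0b, mem[0x00]=0x87

MEM[0x12,0x0f,0x08,0x0a,0x00] = f3 4a b6 0b 87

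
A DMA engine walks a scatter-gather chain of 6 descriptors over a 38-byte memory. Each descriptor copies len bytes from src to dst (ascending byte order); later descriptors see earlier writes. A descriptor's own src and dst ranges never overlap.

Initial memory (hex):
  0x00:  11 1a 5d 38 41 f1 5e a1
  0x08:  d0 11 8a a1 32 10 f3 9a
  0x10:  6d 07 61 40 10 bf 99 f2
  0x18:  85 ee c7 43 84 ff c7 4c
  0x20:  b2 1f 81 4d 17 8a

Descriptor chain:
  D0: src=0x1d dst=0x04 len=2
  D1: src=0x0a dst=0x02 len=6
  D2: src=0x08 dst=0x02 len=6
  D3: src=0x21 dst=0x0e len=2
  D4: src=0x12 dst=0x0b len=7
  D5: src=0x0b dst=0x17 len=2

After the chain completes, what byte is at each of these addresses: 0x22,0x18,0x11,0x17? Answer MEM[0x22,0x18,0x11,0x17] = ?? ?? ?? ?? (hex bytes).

D0: mem[0x04..0x05] <- [ff c7]
D1: mem[0x02..0x07] <- [8a a1 32 10 f3 9a]
D2: mem[0x02..0x07] <- [d0 11 8a a1 32 10]
D3: mem[0x0e..0x0f] <- [1f 81]
D4: mem[0x0b..0x11] <- [61 40 10 bf 99 f2 85]
D5: mem[0x17..0x18] <- [61 40]
query mem[0x22]=0x81, mem[0x18]=0x40, mem[0x11]=0x85, mem[0x17]=0x61

MEM[0x22,0x18,0x11,0x17] = 81 40 85 61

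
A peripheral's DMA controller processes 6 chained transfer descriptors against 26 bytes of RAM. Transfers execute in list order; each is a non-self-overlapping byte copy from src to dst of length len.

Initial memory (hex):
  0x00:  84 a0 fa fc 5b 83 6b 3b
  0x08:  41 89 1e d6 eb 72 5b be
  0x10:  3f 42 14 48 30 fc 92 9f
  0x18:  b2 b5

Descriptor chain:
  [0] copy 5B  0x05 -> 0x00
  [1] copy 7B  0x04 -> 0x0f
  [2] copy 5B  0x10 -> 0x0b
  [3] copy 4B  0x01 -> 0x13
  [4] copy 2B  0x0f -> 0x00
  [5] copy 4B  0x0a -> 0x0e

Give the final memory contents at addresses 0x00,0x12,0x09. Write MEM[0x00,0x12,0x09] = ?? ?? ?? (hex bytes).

  after D0: wrote 5B at 0x00 = 836b3b4189
  after D1: wrote 7B at 0x0f = 89836b3b41891e
  after D2: wrote 5B at 0x0b = 836b3b4189
  after D3: wrote 4B at 0x13 = 6b3b4189
  after D4: wrote 2B at 0x00 = 8983
  after D5: wrote 4B at 0x0e = 1e836b3b
query mem[0x00]=0x89, mem[0x12]=0x3b, mem[0x09]=0x89

MEM[0x00,0x12,0x09] = 89 3b 89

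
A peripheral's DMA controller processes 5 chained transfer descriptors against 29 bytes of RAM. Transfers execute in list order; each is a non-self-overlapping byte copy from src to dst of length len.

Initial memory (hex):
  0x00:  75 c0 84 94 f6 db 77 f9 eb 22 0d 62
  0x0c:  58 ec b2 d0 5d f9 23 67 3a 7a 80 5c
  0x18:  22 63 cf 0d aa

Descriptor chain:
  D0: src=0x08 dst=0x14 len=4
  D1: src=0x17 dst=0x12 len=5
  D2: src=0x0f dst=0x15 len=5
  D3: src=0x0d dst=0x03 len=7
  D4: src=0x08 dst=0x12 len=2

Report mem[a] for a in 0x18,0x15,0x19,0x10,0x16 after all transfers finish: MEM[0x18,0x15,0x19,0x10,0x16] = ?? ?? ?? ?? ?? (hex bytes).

  after D0: wrote 4B at 0x14 = eb220d62
  after D1: wrote 5B at 0x12 = 622263cf0d
  after D2: wrote 5B at 0x15 = d05df96222
  after D3: wrote 7B at 0x03 = ecb2d05df96222
  after D4: wrote 2B at 0x12 = 6222
query mem[0x18]=0x62, mem[0x15]=0xd0, mem[0x19]=0x22, mem[0x10]=0x5d, mem[0x16]=0x5d

MEM[0x18,0x15,0x19,0x10,0x16] = 62 d0 22 5d 5d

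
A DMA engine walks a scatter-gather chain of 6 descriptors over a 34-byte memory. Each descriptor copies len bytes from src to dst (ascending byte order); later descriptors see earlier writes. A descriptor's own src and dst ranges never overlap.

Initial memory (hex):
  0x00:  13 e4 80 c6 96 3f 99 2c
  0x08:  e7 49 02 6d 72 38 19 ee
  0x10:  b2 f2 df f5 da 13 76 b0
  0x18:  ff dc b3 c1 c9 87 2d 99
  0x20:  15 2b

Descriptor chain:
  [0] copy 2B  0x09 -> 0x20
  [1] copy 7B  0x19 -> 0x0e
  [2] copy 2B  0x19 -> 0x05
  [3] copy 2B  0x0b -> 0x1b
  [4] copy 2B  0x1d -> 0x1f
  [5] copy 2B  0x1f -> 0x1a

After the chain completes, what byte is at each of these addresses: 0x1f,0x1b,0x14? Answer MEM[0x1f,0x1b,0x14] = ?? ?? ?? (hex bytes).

D0: mem[0x20..0x21] <- [49 02]
D1: mem[0x0e..0x14] <- [dc b3 c1 c9 87 2d 99]
D2: mem[0x05..0x06] <- [dc b3]
D3: mem[0x1b..0x1c] <- [6d 72]
D4: mem[0x1f..0x20] <- [87 2d]
D5: mem[0x1a..0x1b] <- [87 2d]
query mem[0x1f]=0x87, mem[0x1b]=0x2d, mem[0x14]=0x99

MEM[0x1f,0x1b,0x14] = 87 2d 99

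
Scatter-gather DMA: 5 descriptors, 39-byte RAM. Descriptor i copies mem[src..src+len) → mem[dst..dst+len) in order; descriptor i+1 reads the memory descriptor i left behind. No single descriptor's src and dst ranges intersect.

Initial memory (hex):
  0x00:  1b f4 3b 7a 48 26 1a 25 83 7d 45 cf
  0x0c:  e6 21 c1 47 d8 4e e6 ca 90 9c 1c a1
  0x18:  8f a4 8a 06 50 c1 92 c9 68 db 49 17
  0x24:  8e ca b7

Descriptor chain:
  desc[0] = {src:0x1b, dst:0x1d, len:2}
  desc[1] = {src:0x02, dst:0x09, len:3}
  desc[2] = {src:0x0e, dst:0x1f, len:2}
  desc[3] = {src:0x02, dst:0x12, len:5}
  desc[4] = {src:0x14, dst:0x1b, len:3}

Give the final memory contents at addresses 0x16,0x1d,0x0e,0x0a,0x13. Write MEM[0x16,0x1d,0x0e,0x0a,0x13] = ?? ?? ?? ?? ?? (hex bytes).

[0] 0x1b->0x1d len=2 : 06 50
[1] 0x02->0x09 len=3 : 3b 7a 48
[2] 0x0e->0x1f len=2 : c1 47
[3] 0x02->0x12 len=5 : 3b 7a 48 26 1a
[4] 0x14->0x1b len=3 : 48 26 1a
query mem[0x16]=0x1a, mem[0x1d]=0x1a, mem[0x0e]=0xc1, mem[0x0a]=0x7a, mem[0x13]=0x7a

MEM[0x16,0x1d,0x0e,0x0a,0x13] = 1a 1a c1 7a 7a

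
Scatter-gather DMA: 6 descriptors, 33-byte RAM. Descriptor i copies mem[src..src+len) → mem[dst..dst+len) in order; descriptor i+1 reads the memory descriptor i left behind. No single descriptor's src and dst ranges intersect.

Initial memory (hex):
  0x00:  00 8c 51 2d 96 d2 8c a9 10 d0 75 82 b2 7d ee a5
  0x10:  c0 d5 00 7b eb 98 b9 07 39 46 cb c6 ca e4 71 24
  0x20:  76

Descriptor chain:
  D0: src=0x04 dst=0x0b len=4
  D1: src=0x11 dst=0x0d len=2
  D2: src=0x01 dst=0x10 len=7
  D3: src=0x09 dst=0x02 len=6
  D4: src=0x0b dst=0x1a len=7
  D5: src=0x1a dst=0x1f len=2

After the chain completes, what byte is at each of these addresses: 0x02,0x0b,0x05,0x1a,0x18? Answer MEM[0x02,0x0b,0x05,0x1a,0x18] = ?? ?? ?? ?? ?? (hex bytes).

MEM[0x02,0x0b,0x05,0x1a,0x18] = d0 96 d2 96 39

  after D0: wrote 4B at 0x0b = 96d28ca9
  after D1: wrote 2B at 0x0d = d500
  after D2: wrote 7B at 0x10 = 8c512d96d28ca9
  after D3: wrote 6B at 0x02 = d07596d2d500
  after D4: wrote 7B at 0x1a = 96d2d500a58c51
  after D5: wrote 2B at 0x1f = 96d2
query mem[0x02]=0xd0, mem[0x0b]=0x96, mem[0x05]=0xd2, mem[0x1a]=0x96, mem[0x18]=0x39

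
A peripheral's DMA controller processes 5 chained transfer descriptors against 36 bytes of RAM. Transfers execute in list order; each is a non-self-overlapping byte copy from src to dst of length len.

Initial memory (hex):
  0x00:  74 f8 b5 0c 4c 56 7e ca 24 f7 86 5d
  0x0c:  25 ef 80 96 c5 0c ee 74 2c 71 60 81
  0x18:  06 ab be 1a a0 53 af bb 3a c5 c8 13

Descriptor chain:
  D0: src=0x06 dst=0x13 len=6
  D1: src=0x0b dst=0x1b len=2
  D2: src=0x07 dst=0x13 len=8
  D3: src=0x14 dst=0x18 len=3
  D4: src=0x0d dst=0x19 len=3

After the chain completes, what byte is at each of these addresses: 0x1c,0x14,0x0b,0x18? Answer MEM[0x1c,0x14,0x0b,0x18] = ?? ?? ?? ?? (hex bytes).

[0] 0x06->0x13 len=6 : 7e ca 24 f7 86 5d
[1] 0x0b->0x1b len=2 : 5d 25
[2] 0x07->0x13 len=8 : ca 24 f7 86 5d 25 ef 80
[3] 0x14->0x18 len=3 : 24 f7 86
[4] 0x0d->0x19 len=3 : ef 80 96
query mem[0x1c]=0x25, mem[0x14]=0x24, mem[0x0b]=0x5d, mem[0x18]=0x24

MEM[0x1c,0x14,0x0b,0x18] = 25 24 5d 24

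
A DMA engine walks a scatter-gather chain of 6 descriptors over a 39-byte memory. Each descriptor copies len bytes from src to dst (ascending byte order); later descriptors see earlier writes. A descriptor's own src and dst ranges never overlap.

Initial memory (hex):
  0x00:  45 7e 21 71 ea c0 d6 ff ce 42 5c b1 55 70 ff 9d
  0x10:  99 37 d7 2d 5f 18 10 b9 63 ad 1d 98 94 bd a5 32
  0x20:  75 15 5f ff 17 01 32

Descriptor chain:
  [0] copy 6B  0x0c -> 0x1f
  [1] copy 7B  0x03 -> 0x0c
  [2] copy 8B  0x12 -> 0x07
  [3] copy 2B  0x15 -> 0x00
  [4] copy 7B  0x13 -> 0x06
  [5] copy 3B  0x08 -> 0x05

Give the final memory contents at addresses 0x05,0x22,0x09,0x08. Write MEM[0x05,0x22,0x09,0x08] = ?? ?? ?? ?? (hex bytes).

#0 dst[0x1f+6] := {0x55,0x70,0xff,0x9d,0x99,0x37}
#1 dst[0x0c+7] := {0x71,0xea,0xc0,0xd6,0xff,0xce,0x42}
#2 dst[0x07+8] := {0x42,0x2d,0x5f,0x18,0x10,0xb9,0x63,0xad}
#3 dst[0x00+2] := {0x18,0x10}
#4 dst[0x06+7] := {0x2d,0x5f,0x18,0x10,0xb9,0x63,0xad}
#5 dst[0x05+3] := {0x18,0x10,0xb9}
query mem[0x05]=0x18, mem[0x22]=0x9d, mem[0x09]=0x10, mem[0x08]=0x18

MEM[0x05,0x22,0x09,0x08] = 18 9d 10 18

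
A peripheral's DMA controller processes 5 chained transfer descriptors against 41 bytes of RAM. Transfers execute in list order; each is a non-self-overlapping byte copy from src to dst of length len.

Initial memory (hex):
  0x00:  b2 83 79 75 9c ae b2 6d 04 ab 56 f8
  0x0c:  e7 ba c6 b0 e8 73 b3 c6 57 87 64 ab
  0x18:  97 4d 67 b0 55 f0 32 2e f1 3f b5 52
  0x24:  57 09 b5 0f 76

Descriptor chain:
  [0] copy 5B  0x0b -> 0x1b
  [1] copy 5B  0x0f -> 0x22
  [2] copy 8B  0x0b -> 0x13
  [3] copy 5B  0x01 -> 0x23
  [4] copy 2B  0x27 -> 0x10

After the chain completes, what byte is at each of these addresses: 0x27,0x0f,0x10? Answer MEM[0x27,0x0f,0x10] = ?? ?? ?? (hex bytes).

MEM[0x27,0x0f,0x10] = ae b0 ae

D0: mem[0x1b..0x1f] <- [f8 e7 ba c6 b0]
D1: mem[0x22..0x26] <- [b0 e8 73 b3 c6]
D2: mem[0x13..0x1a] <- [f8 e7 ba c6 b0 e8 73 b3]
D3: mem[0x23..0x27] <- [83 79 75 9c ae]
D4: mem[0x10..0x11] <- [ae 76]
query mem[0x27]=0xae, mem[0x0f]=0xb0, mem[0x10]=0xae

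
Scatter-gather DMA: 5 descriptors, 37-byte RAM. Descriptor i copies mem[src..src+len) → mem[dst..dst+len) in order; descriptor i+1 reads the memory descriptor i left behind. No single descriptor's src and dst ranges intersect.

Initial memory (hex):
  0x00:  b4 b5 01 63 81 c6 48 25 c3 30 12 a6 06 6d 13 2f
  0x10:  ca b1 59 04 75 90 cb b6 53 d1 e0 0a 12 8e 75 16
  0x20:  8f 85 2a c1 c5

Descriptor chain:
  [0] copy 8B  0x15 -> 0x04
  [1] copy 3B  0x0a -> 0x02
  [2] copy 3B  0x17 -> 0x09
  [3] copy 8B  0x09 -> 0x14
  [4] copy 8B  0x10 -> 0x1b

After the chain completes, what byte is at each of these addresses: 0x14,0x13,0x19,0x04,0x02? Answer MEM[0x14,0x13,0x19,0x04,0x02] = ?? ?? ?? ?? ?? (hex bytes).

  after D0: wrote 8B at 0x04 = 90cbb653d1e00a12
  after D1: wrote 3B at 0x02 = 0a1206
  after D2: wrote 3B at 0x09 = b653d1
  after D3: wrote 8B at 0x14 = b653d1066d132fca
  after D4: wrote 8B at 0x1b = cab15904b653d106
query mem[0x14]=0xb6, mem[0x13]=0x04, mem[0x19]=0x13, mem[0x04]=0x06, mem[0x02]=0x0a

MEM[0x14,0x13,0x19,0x04,0x02] = b6 04 13 06 0a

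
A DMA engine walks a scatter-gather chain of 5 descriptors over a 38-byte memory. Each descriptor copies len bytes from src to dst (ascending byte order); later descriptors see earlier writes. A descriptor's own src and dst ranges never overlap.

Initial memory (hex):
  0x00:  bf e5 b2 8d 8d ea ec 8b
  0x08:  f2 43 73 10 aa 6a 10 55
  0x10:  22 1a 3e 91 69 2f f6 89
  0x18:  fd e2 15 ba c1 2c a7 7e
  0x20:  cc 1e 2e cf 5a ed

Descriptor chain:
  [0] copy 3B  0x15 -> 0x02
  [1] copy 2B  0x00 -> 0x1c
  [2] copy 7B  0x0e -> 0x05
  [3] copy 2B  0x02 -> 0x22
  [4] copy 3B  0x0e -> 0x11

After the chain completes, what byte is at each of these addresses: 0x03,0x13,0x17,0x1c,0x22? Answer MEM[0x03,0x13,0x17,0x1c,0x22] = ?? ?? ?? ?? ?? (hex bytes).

MEM[0x03,0x13,0x17,0x1c,0x22] = f6 22 89 bf 2f

[0] 0x15->0x02 len=3 : 2f f6 89
[1] 0x00->0x1c len=2 : bf e5
[2] 0x0e->0x05 len=7 : 10 55 22 1a 3e 91 69
[3] 0x02->0x22 len=2 : 2f f6
[4] 0x0e->0x11 len=3 : 10 55 22
query mem[0x03]=0xf6, mem[0x13]=0x22, mem[0x17]=0x89, mem[0x1c]=0xbf, mem[0x22]=0x2f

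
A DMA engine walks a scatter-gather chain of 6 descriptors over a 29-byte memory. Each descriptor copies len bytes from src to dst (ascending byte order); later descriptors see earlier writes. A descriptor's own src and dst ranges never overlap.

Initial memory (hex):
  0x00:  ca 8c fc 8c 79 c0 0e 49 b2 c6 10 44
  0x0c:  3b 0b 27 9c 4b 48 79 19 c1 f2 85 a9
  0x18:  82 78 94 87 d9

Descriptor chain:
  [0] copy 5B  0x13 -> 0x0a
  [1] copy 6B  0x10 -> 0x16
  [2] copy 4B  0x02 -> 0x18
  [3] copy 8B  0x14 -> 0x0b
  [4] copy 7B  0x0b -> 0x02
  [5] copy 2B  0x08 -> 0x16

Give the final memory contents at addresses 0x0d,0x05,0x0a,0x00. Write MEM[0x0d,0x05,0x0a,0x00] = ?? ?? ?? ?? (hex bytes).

MEM[0x0d,0x05,0x0a,0x00] = 4b 48 19 ca

  after D0: wrote 5B at 0x0a = 19c1f285a9
  after D1: wrote 6B at 0x16 = 4b487919c1f2
  after D2: wrote 4B at 0x18 = fc8c79c0
  after D3: wrote 8B at 0x0b = c1f24b48fc8c79c0
  after D4: wrote 7B at 0x02 = c1f24b48fc8c79
  after D5: wrote 2B at 0x16 = 79c6
query mem[0x0d]=0x4b, mem[0x05]=0x48, mem[0x0a]=0x19, mem[0x00]=0xca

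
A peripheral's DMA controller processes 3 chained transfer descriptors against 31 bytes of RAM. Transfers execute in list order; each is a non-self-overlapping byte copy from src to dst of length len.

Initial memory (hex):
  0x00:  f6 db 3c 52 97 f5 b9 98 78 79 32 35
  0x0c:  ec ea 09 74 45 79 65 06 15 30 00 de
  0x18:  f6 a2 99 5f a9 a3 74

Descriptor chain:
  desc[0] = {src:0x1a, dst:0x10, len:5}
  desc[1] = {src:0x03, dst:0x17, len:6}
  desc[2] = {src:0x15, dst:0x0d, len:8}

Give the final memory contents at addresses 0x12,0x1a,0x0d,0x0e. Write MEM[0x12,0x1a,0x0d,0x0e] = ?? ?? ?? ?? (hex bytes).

[0] 0x1a->0x10 len=5 : 99 5f a9 a3 74
[1] 0x03->0x17 len=6 : 52 97 f5 b9 98 78
[2] 0x15->0x0d len=8 : 30 00 52 97 f5 b9 98 78
query mem[0x12]=0xb9, mem[0x1a]=0xb9, mem[0x0d]=0x30, mem[0x0e]=0x00

MEM[0x12,0x1a,0x0d,0x0e] = b9 b9 30 00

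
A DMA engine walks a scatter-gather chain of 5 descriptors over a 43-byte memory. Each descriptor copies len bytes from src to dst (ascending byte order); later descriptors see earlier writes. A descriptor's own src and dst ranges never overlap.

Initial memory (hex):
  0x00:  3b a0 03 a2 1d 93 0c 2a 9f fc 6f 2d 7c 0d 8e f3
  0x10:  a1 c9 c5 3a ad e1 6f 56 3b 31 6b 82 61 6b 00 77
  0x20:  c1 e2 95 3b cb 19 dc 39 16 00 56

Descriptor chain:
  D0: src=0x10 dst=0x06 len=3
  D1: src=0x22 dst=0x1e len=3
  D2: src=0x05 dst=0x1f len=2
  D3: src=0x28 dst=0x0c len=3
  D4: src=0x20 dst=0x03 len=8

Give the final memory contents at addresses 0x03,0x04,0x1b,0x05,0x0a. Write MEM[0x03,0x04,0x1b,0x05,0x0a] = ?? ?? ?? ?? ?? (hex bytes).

[0] 0x10->0x06 len=3 : a1 c9 c5
[1] 0x22->0x1e len=3 : 95 3b cb
[2] 0x05->0x1f len=2 : 93 a1
[3] 0x28->0x0c len=3 : 16 00 56
[4] 0x20->0x03 len=8 : a1 e2 95 3b cb 19 dc 39
query mem[0x03]=0xa1, mem[0x04]=0xe2, mem[0x1b]=0x82, mem[0x05]=0x95, mem[0x0a]=0x39

MEM[0x03,0x04,0x1b,0x05,0x0a] = a1 e2 82 95 39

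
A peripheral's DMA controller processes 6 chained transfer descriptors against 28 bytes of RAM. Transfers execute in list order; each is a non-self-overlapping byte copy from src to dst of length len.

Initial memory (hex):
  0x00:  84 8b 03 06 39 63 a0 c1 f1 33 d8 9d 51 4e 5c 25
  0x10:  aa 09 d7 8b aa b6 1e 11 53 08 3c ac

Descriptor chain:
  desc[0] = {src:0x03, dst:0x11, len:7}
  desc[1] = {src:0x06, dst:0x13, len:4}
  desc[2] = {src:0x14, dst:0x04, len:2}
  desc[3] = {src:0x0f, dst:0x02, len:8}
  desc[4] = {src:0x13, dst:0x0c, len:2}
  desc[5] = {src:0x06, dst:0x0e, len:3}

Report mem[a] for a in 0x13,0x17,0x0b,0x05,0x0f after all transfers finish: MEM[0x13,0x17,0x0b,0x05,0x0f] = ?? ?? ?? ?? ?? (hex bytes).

D0: mem[0x11..0x17] <- [06 39 63 a0 c1 f1 33]
D1: mem[0x13..0x16] <- [a0 c1 f1 33]
D2: mem[0x04..0x05] <- [c1 f1]
D3: mem[0x02..0x09] <- [25 aa 06 39 a0 c1 f1 33]
D4: mem[0x0c..0x0d] <- [a0 c1]
D5: mem[0x0e..0x10] <- [a0 c1 f1]
query mem[0x13]=0xa0, mem[0x17]=0x33, mem[0x0b]=0x9d, mem[0x05]=0x39, mem[0x0f]=0xc1

MEM[0x13,0x17,0x0b,0x05,0x0f] = a0 33 9d 39 c1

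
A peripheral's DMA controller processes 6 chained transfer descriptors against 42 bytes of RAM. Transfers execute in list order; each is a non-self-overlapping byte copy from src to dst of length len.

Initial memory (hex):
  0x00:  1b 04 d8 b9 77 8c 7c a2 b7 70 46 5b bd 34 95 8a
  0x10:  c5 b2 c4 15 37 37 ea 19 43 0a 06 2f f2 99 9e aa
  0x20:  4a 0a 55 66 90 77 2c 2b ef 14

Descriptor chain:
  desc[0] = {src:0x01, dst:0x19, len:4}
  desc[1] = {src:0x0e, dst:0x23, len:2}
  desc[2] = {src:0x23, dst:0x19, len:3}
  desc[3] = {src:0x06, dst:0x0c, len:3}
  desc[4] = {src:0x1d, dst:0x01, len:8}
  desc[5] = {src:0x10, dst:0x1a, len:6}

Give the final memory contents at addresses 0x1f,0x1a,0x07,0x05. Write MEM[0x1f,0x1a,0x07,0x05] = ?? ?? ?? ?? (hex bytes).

MEM[0x1f,0x1a,0x07,0x05] = 37 c5 95 0a

[0] 0x01->0x19 len=4 : 04 d8 b9 77
[1] 0x0e->0x23 len=2 : 95 8a
[2] 0x23->0x19 len=3 : 95 8a 77
[3] 0x06->0x0c len=3 : 7c a2 b7
[4] 0x1d->0x01 len=8 : 99 9e aa 4a 0a 55 95 8a
[5] 0x10->0x1a len=6 : c5 b2 c4 15 37 37
query mem[0x1f]=0x37, mem[0x1a]=0xc5, mem[0x07]=0x95, mem[0x05]=0x0a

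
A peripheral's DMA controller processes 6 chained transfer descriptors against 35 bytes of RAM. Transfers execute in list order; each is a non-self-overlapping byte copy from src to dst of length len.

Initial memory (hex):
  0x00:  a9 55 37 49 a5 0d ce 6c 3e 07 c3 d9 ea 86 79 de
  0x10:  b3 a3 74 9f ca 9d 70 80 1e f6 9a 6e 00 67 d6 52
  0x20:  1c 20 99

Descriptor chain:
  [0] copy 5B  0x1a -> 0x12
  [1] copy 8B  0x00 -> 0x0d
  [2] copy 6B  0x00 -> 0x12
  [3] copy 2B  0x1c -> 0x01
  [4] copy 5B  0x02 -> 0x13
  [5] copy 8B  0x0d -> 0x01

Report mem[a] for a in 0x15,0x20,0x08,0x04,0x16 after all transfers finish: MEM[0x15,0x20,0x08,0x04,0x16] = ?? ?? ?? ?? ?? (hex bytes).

  after D0: wrote 5B at 0x12 = 9a6e0067d6
  after D1: wrote 8B at 0x0d = a9553749a50dce6c
  after D2: wrote 6B at 0x12 = a9553749a50d
  after D3: wrote 2B at 0x01 = 0067
  after D4: wrote 5B at 0x13 = 6749a50dce
  after D5: wrote 8B at 0x01 = a9553749a5a96749
query mem[0x15]=0xa5, mem[0x20]=0x1c, mem[0x08]=0x49, mem[0x04]=0x49, mem[0x16]=0x0d

MEM[0x15,0x20,0x08,0x04,0x16] = a5 1c 49 49 0d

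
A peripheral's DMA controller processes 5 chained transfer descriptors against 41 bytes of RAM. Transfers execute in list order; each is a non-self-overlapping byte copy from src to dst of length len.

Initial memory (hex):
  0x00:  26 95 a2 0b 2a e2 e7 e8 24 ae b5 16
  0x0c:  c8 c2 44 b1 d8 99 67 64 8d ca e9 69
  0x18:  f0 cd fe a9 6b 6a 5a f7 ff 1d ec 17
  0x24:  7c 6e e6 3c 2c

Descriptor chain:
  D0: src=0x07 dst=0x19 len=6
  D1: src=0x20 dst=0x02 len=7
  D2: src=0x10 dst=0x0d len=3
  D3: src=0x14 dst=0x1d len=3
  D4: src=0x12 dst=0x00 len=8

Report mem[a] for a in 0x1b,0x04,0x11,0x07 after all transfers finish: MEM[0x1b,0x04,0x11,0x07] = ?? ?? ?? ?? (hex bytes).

MEM[0x1b,0x04,0x11,0x07] = ae e9 99 e8

[0] 0x07->0x19 len=6 : e8 24 ae b5 16 c8
[1] 0x20->0x02 len=7 : ff 1d ec 17 7c 6e e6
[2] 0x10->0x0d len=3 : d8 99 67
[3] 0x14->0x1d len=3 : 8d ca e9
[4] 0x12->0x00 len=8 : 67 64 8d ca e9 69 f0 e8
query mem[0x1b]=0xae, mem[0x04]=0xe9, mem[0x11]=0x99, mem[0x07]=0xe8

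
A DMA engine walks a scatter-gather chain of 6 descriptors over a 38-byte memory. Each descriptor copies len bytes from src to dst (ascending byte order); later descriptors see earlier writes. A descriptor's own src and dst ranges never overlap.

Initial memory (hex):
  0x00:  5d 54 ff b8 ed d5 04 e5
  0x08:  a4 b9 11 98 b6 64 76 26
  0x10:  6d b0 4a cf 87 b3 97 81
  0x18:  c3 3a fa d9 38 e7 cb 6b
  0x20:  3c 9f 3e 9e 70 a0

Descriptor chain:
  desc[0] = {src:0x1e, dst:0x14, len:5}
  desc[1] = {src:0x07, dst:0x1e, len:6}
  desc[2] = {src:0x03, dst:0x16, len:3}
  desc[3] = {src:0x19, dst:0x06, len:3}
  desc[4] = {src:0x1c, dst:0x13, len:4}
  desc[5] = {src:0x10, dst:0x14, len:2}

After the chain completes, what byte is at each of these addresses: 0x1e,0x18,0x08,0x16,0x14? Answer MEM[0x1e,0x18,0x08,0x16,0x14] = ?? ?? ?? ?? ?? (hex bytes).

MEM[0x1e,0x18,0x08,0x16,0x14] = e5 d5 d9 a4 6d

D0: mem[0x14..0x18] <- [cb 6b 3c 9f 3e]
D1: mem[0x1e..0x23] <- [e5 a4 b9 11 98 b6]
D2: mem[0x16..0x18] <- [b8 ed d5]
D3: mem[0x06..0x08] <- [3a fa d9]
D4: mem[0x13..0x16] <- [38 e7 e5 a4]
D5: mem[0x14..0x15] <- [6d b0]
query mem[0x1e]=0xe5, mem[0x18]=0xd5, mem[0x08]=0xd9, mem[0x16]=0xa4, mem[0x14]=0x6d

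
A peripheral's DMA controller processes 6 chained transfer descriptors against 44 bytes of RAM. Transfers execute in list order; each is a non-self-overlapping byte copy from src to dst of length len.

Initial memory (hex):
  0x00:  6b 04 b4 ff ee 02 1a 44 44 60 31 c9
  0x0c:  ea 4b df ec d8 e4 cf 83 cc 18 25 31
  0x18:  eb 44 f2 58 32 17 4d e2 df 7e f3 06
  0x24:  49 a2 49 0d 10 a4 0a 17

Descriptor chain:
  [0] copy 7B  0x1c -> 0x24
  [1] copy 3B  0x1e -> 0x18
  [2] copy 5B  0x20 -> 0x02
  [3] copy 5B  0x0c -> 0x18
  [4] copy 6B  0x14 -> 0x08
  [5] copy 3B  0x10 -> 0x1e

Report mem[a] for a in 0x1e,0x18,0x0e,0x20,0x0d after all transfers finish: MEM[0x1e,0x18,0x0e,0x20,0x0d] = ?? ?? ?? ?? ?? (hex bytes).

MEM[0x1e,0x18,0x0e,0x20,0x0d] = d8 ea df cf 4b

[0] 0x1c->0x24 len=7 : 32 17 4d e2 df 7e f3
[1] 0x1e->0x18 len=3 : 4d e2 df
[2] 0x20->0x02 len=5 : df 7e f3 06 32
[3] 0x0c->0x18 len=5 : ea 4b df ec d8
[4] 0x14->0x08 len=6 : cc 18 25 31 ea 4b
[5] 0x10->0x1e len=3 : d8 e4 cf
query mem[0x1e]=0xd8, mem[0x18]=0xea, mem[0x0e]=0xdf, mem[0x20]=0xcf, mem[0x0d]=0x4b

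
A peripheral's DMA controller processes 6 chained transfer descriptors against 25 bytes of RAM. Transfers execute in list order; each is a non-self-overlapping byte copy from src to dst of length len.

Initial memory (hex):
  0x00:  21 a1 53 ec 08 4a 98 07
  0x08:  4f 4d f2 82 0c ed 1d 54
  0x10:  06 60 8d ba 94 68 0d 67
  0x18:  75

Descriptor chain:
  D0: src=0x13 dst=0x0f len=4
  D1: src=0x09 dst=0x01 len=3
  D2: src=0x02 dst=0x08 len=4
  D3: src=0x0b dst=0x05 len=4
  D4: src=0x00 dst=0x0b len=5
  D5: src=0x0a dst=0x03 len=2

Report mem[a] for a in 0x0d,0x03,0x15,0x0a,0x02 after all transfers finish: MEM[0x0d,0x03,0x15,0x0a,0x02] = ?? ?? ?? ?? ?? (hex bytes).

[0] 0x13->0x0f len=4 : ba 94 68 0d
[1] 0x09->0x01 len=3 : 4d f2 82
[2] 0x02->0x08 len=4 : f2 82 08 4a
[3] 0x0b->0x05 len=4 : 4a 0c ed 1d
[4] 0x00->0x0b len=5 : 21 4d f2 82 08
[5] 0x0a->0x03 len=2 : 08 21
query mem[0x0d]=0xf2, mem[0x03]=0x08, mem[0x15]=0x68, mem[0x0a]=0x08, mem[0x02]=0xf2

MEM[0x0d,0x03,0x15,0x0a,0x02] = f2 08 68 08 f2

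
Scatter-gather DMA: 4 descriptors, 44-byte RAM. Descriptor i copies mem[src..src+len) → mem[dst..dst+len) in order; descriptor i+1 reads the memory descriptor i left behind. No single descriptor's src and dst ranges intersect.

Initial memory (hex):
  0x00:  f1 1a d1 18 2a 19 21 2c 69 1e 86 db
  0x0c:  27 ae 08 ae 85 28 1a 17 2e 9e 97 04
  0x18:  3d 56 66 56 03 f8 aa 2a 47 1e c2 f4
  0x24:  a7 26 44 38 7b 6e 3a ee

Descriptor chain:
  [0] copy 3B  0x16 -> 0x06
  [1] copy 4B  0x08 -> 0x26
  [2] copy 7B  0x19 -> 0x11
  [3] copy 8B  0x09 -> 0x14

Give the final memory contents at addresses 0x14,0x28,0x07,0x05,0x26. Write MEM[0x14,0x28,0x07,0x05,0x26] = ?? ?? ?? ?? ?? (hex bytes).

D0: mem[0x06..0x08] <- [97 04 3d]
D1: mem[0x26..0x29] <- [3d 1e 86 db]
D2: mem[0x11..0x17] <- [56 66 56 03 f8 aa 2a]
D3: mem[0x14..0x1b] <- [1e 86 db 27 ae 08 ae 85]
query mem[0x14]=0x1e, mem[0x28]=0x86, mem[0x07]=0x04, mem[0x05]=0x19, mem[0x26]=0x3d

MEM[0x14,0x28,0x07,0x05,0x26] = 1e 86 04 19 3d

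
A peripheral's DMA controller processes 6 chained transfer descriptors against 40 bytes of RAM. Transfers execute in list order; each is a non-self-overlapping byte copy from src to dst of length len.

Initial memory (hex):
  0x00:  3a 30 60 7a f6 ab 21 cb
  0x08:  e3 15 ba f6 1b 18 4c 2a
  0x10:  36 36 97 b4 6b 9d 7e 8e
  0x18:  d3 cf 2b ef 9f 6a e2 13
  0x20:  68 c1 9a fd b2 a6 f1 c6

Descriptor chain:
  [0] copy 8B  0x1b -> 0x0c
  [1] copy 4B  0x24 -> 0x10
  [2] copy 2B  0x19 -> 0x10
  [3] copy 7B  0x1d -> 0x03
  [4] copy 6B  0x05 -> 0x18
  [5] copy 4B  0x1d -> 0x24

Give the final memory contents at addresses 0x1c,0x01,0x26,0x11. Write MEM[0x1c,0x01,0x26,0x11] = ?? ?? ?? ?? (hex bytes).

#0 dst[0x0c+8] := {0xef,0x9f,0x6a,0xe2,0x13,0x68,0xc1,0x9a}
#1 dst[0x10+4] := {0xb2,0xa6,0xf1,0xc6}
#2 dst[0x10+2] := {0xcf,0x2b}
#3 dst[0x03+7] := {0x6a,0xe2,0x13,0x68,0xc1,0x9a,0xfd}
#4 dst[0x18+6] := {0x13,0x68,0xc1,0x9a,0xfd,0xba}
#5 dst[0x24+4] := {0xba,0xe2,0x13,0x68}
query mem[0x1c]=0xfd, mem[0x01]=0x30, mem[0x26]=0x13, mem[0x11]=0x2b

MEM[0x1c,0x01,0x26,0x11] = fd 30 13 2b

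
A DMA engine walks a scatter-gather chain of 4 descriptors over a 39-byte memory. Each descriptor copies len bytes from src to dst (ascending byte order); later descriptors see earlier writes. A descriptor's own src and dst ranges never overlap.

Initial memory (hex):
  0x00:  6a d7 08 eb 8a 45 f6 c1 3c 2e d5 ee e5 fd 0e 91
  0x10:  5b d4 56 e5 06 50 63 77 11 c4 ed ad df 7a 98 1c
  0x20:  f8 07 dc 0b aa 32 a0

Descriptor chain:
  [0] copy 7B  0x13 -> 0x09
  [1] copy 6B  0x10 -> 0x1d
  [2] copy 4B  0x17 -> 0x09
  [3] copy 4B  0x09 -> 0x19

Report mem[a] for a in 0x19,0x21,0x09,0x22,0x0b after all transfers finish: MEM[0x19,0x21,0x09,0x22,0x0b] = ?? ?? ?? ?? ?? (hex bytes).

MEM[0x19,0x21,0x09,0x22,0x0b] = 77 06 77 50 c4

D0: mem[0x09..0x0f] <- [e5 06 50 63 77 11 c4]
D1: mem[0x1d..0x22] <- [5b d4 56 e5 06 50]
D2: mem[0x09..0x0c] <- [77 11 c4 ed]
D3: mem[0x19..0x1c] <- [77 11 c4 ed]
query mem[0x19]=0x77, mem[0x21]=0x06, mem[0x09]=0x77, mem[0x22]=0x50, mem[0x0b]=0xc4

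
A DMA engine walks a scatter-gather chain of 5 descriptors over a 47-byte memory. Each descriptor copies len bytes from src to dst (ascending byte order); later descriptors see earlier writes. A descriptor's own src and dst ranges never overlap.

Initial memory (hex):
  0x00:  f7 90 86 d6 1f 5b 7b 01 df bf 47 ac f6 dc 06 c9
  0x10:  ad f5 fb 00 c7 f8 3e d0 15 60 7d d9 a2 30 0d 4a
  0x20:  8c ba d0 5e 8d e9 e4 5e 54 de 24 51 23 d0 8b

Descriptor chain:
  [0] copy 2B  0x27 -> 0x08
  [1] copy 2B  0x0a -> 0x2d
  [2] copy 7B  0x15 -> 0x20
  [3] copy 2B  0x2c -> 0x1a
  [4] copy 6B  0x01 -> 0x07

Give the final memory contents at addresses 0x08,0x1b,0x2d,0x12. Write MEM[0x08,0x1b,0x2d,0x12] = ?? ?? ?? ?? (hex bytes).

MEM[0x08,0x1b,0x2d,0x12] = 86 47 47 fb

  after D0: wrote 2B at 0x08 = 5e54
  after D1: wrote 2B at 0x2d = 47ac
  after D2: wrote 7B at 0x20 = f83ed015607dd9
  after D3: wrote 2B at 0x1a = 2347
  after D4: wrote 6B at 0x07 = 9086d61f5b7b
query mem[0x08]=0x86, mem[0x1b]=0x47, mem[0x2d]=0x47, mem[0x12]=0xfb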